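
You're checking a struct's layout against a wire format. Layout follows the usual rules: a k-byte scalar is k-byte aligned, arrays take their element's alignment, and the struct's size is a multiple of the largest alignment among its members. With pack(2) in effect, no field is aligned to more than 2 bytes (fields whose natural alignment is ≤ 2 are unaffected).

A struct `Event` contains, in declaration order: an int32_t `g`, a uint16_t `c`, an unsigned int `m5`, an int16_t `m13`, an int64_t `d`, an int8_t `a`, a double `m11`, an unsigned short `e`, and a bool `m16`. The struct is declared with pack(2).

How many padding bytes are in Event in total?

2

@0: g [4B, align 2] → 4
@4: c [2B, align 2] → 6
@6: m5 [4B, align 2] → 10
@10: m13 [2B, align 2] → 12
@12: d [8B, align 2] → 20
@20: a [1B, align 1] → 21
+1 pad (align 2)
@22: m11 [8B, align 2] → 30
@30: e [2B, align 2] → 32
@32: m16 [1B, align 1] → 33
+1 tail pad (align 2)
size 34, align 2
data bytes 32, size 34 → padding 2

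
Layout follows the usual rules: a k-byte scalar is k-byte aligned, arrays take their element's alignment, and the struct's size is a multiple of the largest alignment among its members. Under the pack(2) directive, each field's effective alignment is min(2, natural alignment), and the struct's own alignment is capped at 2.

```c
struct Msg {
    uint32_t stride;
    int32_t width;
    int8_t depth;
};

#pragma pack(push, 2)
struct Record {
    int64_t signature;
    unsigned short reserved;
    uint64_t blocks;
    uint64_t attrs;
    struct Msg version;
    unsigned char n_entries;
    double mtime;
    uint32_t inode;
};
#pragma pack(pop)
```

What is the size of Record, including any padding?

Msg: stride at 0 (size 4, align 4) → ends 4; width at 4 (size 4, align 4) → ends 8; depth at 8 (size 1, align 1) → ends 9; tail pad 3 to reach multiple of 4; total 12 bytes, alignment 4
signature at 0 (size 8, align 2) → ends 8
reserved at 8 (size 2, align 2) → ends 10
blocks at 10 (size 8, align 2) → ends 18
attrs at 18 (size 8, align 2) → ends 26
version at 26 (size 12, align 2) → ends 38
n_entries at 38 (size 1, align 1) → ends 39
pad 1 to align 2 for mtime
mtime at 40 (size 8, align 2) → ends 48
inode at 48 (size 4, align 2) → ends 52
total 52 bytes, alignment 2

52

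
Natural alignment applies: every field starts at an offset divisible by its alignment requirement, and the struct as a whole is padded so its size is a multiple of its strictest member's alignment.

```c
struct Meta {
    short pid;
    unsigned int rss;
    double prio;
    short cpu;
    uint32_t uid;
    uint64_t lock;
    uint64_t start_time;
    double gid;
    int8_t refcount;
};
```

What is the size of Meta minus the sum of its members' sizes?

pid at 0 (size 2, align 2) → ends 2
pad 2 to align 4 for rss
rss at 4 (size 4, align 4) → ends 8
prio at 8 (size 8, align 8) → ends 16
cpu at 16 (size 2, align 2) → ends 18
pad 2 to align 4 for uid
uid at 20 (size 4, align 4) → ends 24
lock at 24 (size 8, align 8) → ends 32
start_time at 32 (size 8, align 8) → ends 40
gid at 40 (size 8, align 8) → ends 48
refcount at 48 (size 1, align 1) → ends 49
tail pad 7 to reach multiple of 8
total 56 bytes, alignment 8
data bytes 45, size 56 → padding 11

11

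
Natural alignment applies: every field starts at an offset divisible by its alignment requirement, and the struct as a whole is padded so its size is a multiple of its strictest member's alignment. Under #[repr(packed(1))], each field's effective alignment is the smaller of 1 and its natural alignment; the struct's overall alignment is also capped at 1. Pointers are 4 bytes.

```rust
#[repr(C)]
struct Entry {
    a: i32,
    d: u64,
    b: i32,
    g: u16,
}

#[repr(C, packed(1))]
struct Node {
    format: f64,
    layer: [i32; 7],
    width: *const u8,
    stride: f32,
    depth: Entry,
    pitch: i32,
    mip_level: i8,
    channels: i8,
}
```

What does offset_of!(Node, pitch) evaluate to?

68

Entry: a at 0 (size 4, align 4) → ends 4; pad 4 to align 8 for d; d at 8 (size 8, align 8) → ends 16; b at 16 (size 4, align 4) → ends 20; g at 20 (size 2, align 2) → ends 22; tail pad 2 to reach multiple of 8; total 24 bytes, alignment 8
format at 0 (size 8, align 1) → ends 8
layer at 8 (size 28, align 1) → ends 36
width at 36 (size 4, align 1) → ends 40
stride at 40 (size 4, align 1) → ends 44
depth at 44 (size 24, align 1) → ends 68
pitch at 68 (size 4, align 1) → ends 72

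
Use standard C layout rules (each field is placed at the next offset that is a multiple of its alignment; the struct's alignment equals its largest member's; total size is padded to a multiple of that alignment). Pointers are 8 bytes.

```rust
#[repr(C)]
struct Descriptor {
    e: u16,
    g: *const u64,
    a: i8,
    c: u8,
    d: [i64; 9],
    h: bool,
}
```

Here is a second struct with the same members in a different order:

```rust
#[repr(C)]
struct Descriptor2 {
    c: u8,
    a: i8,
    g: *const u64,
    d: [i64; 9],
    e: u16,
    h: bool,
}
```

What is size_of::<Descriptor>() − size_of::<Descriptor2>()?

@0: e [2B, align 2] → 2
+6 pad (align 8)
@8: g [8B, align 8] → 16
@16: a [1B, align 1] → 17
@17: c [1B, align 1] → 18
+6 pad (align 8)
@24: d [72B, align 8] → 96
@96: h [1B, align 1] → 97
+7 tail pad (align 8)
size 104, align 8
— Descriptor2 —
@0: c [1B, align 1] → 1
@1: a [1B, align 1] → 2
+6 pad (align 8)
@8: g [8B, align 8] → 16
@16: d [72B, align 8] → 88
@88: e [2B, align 2] → 90
@90: h [1B, align 1] → 91
+5 tail pad (align 8)
size 96, align 8
104 − 96 = 8

8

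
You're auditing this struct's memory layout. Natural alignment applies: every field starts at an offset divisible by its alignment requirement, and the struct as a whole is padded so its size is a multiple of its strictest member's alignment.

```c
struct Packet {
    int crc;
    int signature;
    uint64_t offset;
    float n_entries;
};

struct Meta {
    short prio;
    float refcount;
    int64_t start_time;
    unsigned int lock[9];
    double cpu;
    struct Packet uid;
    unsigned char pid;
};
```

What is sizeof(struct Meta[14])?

Packet: @0: crc [4B, align 4] → 4; @4: signature [4B, align 4] → 8; @8: offset [8B, align 8] → 16; @16: n_entries [4B, align 4] → 20; +4 tail pad (align 8); size 24, align 8
@0: prio [2B, align 2] → 2
+2 pad (align 4)
@4: refcount [4B, align 4] → 8
@8: start_time [8B, align 8] → 16
@16: lock [36B, align 4] → 52
+4 pad (align 8)
@56: cpu [8B, align 8] → 64
@64: uid [24B, align 8] → 88
@88: pid [1B, align 1] → 89
+7 tail pad (align 8)
size 96, align 8
array of 14: 14 × 96 = 1344

1344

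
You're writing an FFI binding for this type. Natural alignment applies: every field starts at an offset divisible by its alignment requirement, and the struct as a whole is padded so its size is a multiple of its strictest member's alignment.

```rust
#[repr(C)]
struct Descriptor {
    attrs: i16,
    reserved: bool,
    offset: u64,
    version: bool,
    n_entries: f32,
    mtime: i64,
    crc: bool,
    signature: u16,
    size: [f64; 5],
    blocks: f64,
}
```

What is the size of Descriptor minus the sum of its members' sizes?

13

attrs at 0 (size 2, align 2) → ends 2
reserved at 2 (size 1, align 1) → ends 3
pad 5 to align 8 for offset
offset at 8 (size 8, align 8) → ends 16
version at 16 (size 1, align 1) → ends 17
pad 3 to align 4 for n_entries
n_entries at 20 (size 4, align 4) → ends 24
mtime at 24 (size 8, align 8) → ends 32
crc at 32 (size 1, align 1) → ends 33
pad 1 to align 2 for signature
signature at 34 (size 2, align 2) → ends 36
pad 4 to align 8 for size
size at 40 (size 40, align 8) → ends 80
blocks at 80 (size 8, align 8) → ends 88
total 88 bytes, alignment 8
data bytes 75, size 88 → padding 13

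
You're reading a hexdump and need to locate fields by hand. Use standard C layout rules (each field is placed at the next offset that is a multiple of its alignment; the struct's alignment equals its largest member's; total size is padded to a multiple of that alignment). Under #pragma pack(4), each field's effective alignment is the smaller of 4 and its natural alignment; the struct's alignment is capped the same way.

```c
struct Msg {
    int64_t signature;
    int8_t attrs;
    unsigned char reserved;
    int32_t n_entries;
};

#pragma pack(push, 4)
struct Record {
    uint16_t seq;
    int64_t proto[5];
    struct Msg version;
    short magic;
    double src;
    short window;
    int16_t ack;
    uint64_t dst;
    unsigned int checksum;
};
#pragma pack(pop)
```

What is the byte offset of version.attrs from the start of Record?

52

Msg: signature at 0 (size 8, align 8) → ends 8; attrs at 8 (size 1, align 1) → ends 9; reserved at 9 (size 1, align 1) → ends 10; pad 2 to align 4 for n_entries; n_entries at 12 (size 4, align 4) → ends 16; total 16 bytes, alignment 8
seq at 0 (size 2, align 2) → ends 2
pad 2 to align 4 for proto
proto at 4 (size 40, align 4) → ends 44
version at 44 (size 16, align 4) → ends 60
within Msg: attrs at 8
44 + 8 = 52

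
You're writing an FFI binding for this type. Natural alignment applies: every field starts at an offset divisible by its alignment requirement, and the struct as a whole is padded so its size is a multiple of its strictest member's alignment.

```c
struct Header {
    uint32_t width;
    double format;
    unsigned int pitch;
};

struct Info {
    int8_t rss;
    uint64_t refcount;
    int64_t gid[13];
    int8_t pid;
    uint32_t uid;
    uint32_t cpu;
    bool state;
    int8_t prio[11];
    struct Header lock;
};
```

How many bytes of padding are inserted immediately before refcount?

Header: width at 0 (size 4, align 4) → ends 4; pad 4 to align 8 for format; format at 8 (size 8, align 8) → ends 16; pitch at 16 (size 4, align 4) → ends 20; tail pad 4 to reach multiple of 8; total 24 bytes, alignment 8
rss at 0 (size 1, align 1) → ends 1
pad 7 to align 8 for refcount
refcount at 8 (size 8, align 8) → ends 16

7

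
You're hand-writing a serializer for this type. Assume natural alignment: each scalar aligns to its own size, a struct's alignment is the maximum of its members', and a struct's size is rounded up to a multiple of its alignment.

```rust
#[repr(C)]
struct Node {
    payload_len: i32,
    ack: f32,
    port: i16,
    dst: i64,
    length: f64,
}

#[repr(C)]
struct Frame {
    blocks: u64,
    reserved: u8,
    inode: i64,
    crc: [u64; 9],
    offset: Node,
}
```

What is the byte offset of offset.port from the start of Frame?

Node: 0..4  payload_len  (4B, 4-aligned); 4..8  ack  (4B, 4-aligned); 8..10  port  (2B, 2-aligned); 10..16  -- padding (6B); 16..24  dst  (8B, 8-aligned); 24..32  length  (8B, 8-aligned); sizeof = 32, alignof = 8
0..8  blocks  (8B, 8-aligned)
8..9  reserved  (1B, 1-aligned)
9..16  -- padding (7B)
16..24  inode  (8B, 8-aligned)
24..96  crc  (72B, 8-aligned)
96..128  offset  (32B, 8-aligned)
within Node: port at 8
96 + 8 = 104

104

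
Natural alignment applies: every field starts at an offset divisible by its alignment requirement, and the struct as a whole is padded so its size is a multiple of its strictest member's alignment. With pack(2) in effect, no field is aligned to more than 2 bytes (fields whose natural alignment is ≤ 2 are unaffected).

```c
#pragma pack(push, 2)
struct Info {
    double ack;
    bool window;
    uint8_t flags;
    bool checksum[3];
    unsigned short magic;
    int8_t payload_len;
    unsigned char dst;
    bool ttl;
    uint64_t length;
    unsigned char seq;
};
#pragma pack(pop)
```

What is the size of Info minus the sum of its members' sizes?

0..8  ack  (8B, 2-aligned)
8..9  window  (1B, 1-aligned)
9..10  flags  (1B, 1-aligned)
10..13  checksum  (3B, 1-aligned)
13..14  -- padding (1B)
14..16  magic  (2B, 2-aligned)
16..17  payload_len  (1B, 1-aligned)
17..18  dst  (1B, 1-aligned)
18..19  ttl  (1B, 1-aligned)
19..20  -- padding (1B)
20..28  length  (8B, 2-aligned)
28..29  seq  (1B, 1-aligned)
29..30  -- tail padding (1B)
sizeof = 30, alignof = 2
data bytes 27, size 30 → padding 3

3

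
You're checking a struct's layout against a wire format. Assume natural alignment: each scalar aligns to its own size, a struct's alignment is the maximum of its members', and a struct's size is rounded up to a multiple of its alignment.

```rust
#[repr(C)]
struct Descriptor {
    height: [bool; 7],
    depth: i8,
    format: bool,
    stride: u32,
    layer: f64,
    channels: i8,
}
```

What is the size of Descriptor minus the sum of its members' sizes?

@0: height [7B, align 1] → 7
@7: depth [1B, align 1] → 8
@8: format [1B, align 1] → 9
+3 pad (align 4)
@12: stride [4B, align 4] → 16
@16: layer [8B, align 8] → 24
@24: channels [1B, align 1] → 25
+7 tail pad (align 8)
size 32, align 8
data bytes 22, size 32 → padding 10

10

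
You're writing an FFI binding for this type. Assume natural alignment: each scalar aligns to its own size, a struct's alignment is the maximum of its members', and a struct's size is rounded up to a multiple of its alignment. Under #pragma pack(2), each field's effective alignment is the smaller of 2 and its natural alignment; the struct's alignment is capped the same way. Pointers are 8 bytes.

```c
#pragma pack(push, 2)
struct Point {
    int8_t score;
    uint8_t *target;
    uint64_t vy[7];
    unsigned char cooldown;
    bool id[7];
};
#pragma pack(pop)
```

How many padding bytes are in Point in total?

1

0..1  score  (1B, 1-aligned)
1..2  -- padding (1B)
2..10  target  (8B, 2-aligned)
10..66  vy  (56B, 2-aligned)
66..67  cooldown  (1B, 1-aligned)
67..74  id  (7B, 1-aligned)
sizeof = 74, alignof = 2
data bytes 73, size 74 → padding 1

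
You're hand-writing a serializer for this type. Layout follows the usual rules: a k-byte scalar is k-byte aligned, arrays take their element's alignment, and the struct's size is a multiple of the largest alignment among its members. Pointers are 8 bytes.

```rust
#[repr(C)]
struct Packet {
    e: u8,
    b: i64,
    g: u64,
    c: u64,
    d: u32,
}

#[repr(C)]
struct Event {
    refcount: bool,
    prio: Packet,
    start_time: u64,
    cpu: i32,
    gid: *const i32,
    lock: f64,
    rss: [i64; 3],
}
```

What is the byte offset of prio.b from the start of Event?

16

Packet: e at 0 (size 1, align 1) → ends 1; pad 7 to align 8 for b; b at 8 (size 8, align 8) → ends 16; g at 16 (size 8, align 8) → ends 24; c at 24 (size 8, align 8) → ends 32; d at 32 (size 4, align 4) → ends 36; tail pad 4 to reach multiple of 8; total 40 bytes, alignment 8
refcount at 0 (size 1, align 1) → ends 1
pad 7 to align 8 for prio
prio at 8 (size 40, align 8) → ends 48
within Packet: b at 8
8 + 8 = 16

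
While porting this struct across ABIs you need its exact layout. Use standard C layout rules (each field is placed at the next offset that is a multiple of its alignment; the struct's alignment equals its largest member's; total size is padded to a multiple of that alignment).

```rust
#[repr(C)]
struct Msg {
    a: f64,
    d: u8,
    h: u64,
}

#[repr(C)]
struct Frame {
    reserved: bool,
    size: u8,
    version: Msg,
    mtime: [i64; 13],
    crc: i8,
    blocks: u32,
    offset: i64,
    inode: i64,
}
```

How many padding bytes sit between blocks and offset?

Msg: @0: a [8B, align 8] → 8; @8: d [1B, align 1] → 9; +7 pad (align 8); @16: h [8B, align 8] → 24; size 24, align 8
@0: reserved [1B, align 1] → 1
@1: size [1B, align 1] → 2
+6 pad (align 8)
@8: version [24B, align 8] → 32
@32: mtime [104B, align 8] → 136
@136: crc [1B, align 1] → 137
+3 pad (align 4)
@140: blocks [4B, align 4] → 144
@144: offset [8B, align 8] → 152

0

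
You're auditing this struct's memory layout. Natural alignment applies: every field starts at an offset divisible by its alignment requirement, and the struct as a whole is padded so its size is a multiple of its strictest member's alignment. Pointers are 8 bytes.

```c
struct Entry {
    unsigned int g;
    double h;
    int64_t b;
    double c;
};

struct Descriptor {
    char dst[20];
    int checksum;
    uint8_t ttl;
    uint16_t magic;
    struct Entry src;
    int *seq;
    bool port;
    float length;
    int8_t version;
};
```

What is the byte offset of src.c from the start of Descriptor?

56

Entry: @0: g [4B, align 4] → 4; +4 pad (align 8); @8: h [8B, align 8] → 16; @16: b [8B, align 8] → 24; @24: c [8B, align 8] → 32; size 32, align 8
@0: dst [20B, align 1] → 20
@20: checksum [4B, align 4] → 24
@24: ttl [1B, align 1] → 25
+1 pad (align 2)
@26: magic [2B, align 2] → 28
+4 pad (align 8)
@32: src [32B, align 8] → 64
within Entry: c at 24
32 + 24 = 56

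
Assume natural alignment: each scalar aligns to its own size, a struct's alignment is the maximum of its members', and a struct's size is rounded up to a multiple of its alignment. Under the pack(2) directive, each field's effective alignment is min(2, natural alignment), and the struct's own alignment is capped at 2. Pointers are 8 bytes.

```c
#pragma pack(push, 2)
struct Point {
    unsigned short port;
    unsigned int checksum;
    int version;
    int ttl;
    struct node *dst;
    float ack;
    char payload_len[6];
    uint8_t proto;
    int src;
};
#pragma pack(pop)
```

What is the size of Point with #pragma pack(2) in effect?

0..2  port  (2B, 2-aligned)
2..6  checksum  (4B, 2-aligned)
6..10  version  (4B, 2-aligned)
10..14  ttl  (4B, 2-aligned)
14..22  dst  (8B, 2-aligned)
22..26  ack  (4B, 2-aligned)
26..32  payload_len  (6B, 1-aligned)
32..33  proto  (1B, 1-aligned)
33..34  -- padding (1B)
34..38  src  (4B, 2-aligned)
sizeof = 38, alignof = 2

38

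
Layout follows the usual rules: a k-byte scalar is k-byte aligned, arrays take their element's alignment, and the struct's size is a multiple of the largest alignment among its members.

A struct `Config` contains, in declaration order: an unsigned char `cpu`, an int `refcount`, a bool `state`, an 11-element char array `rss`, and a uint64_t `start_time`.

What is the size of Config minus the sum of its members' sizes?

0..1  cpu  (1B, 1-aligned)
1..4  -- padding (3B)
4..8  refcount  (4B, 4-aligned)
8..9  state  (1B, 1-aligned)
9..20  rss  (11B, 1-aligned)
20..24  -- padding (4B)
24..32  start_time  (8B, 8-aligned)
sizeof = 32, alignof = 8
data bytes 25, size 32 → padding 7

7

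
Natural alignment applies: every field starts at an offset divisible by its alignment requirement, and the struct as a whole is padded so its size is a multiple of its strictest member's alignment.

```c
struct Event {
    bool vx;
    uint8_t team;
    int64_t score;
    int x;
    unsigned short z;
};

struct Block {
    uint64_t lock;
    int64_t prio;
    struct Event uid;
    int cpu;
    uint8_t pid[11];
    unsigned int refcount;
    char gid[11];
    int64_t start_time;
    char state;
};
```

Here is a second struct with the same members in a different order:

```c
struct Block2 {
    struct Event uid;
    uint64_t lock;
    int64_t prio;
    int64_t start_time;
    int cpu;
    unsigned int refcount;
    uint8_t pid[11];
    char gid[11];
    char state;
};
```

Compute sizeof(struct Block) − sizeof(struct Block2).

Event: 0..1  vx  (1B, 1-aligned); 1..2  team  (1B, 1-aligned); 2..8  -- padding (6B); 8..16  score  (8B, 8-aligned); 16..20  x  (4B, 4-aligned); 20..22  z  (2B, 2-aligned); 22..24  -- tail padding (2B); sizeof = 24, alignof = 8
0..8  lock  (8B, 8-aligned)
8..16  prio  (8B, 8-aligned)
16..40  uid  (24B, 8-aligned)
40..44  cpu  (4B, 4-aligned)
44..55  pid  (11B, 1-aligned)
55..56  -- padding (1B)
56..60  refcount  (4B, 4-aligned)
60..71  gid  (11B, 1-aligned)
71..72  -- padding (1B)
72..80  start_time  (8B, 8-aligned)
80..81  state  (1B, 1-aligned)
81..88  -- tail padding (7B)
sizeof = 88, alignof = 8
— Block2 —
0..24  uid  (24B, 8-aligned)
24..32  lock  (8B, 8-aligned)
32..40  prio  (8B, 8-aligned)
40..48  start_time  (8B, 8-aligned)
48..52  cpu  (4B, 4-aligned)
52..56  refcount  (4B, 4-aligned)
56..67  pid  (11B, 1-aligned)
67..78  gid  (11B, 1-aligned)
78..79  state  (1B, 1-aligned)
79..80  -- tail padding (1B)
sizeof = 80, alignof = 8
88 − 80 = 8

8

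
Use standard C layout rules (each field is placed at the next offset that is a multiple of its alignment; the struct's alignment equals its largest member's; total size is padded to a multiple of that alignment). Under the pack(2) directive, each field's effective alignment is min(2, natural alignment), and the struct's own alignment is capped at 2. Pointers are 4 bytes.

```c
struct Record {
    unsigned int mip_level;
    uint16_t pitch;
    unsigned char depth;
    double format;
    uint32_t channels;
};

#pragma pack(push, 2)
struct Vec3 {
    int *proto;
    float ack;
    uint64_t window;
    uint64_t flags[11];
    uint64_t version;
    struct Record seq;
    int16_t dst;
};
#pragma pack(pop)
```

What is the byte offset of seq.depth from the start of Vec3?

118

Record: @0: mip_level [4B, align 4] → 4; @4: pitch [2B, align 2] → 6; @6: depth [1B, align 1] → 7; +1 pad (align 8); @8: format [8B, align 8] → 16; @16: channels [4B, align 4] → 20; +4 tail pad (align 8); size 24, align 8
@0: proto [4B, align 2] → 4
@4: ack [4B, align 2] → 8
@8: window [8B, align 2] → 16
@16: flags [88B, align 2] → 104
@104: version [8B, align 2] → 112
@112: seq [24B, align 2] → 136
within Record: depth at 6
112 + 6 = 118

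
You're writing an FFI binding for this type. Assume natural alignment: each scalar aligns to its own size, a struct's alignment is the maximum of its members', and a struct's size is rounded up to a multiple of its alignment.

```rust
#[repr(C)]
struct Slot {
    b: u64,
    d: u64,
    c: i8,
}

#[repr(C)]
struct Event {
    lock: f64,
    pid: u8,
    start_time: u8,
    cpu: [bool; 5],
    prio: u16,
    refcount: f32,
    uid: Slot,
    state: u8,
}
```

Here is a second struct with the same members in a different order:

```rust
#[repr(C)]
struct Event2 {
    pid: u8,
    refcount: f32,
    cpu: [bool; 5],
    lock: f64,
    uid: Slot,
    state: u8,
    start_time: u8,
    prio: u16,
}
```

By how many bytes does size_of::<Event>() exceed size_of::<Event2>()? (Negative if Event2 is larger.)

Slot: @0: b [8B, align 8] → 8; @8: d [8B, align 8] → 16; @16: c [1B, align 1] → 17; +7 tail pad (align 8); size 24, align 8
@0: lock [8B, align 8] → 8
@8: pid [1B, align 1] → 9
@9: start_time [1B, align 1] → 10
@10: cpu [5B, align 1] → 15
+1 pad (align 2)
@16: prio [2B, align 2] → 18
+2 pad (align 4)
@20: refcount [4B, align 4] → 24
@24: uid [24B, align 8] → 48
@48: state [1B, align 1] → 49
+7 tail pad (align 8)
size 56, align 8
— Event2 —
@0: pid [1B, align 1] → 1
+3 pad (align 4)
@4: refcount [4B, align 4] → 8
@8: cpu [5B, align 1] → 13
+3 pad (align 8)
@16: lock [8B, align 8] → 24
@24: uid [24B, align 8] → 48
@48: state [1B, align 1] → 49
@49: start_time [1B, align 1] → 50
@50: prio [2B, align 2] → 52
+4 tail pad (align 8)
size 56, align 8
56 − 56 = 0

0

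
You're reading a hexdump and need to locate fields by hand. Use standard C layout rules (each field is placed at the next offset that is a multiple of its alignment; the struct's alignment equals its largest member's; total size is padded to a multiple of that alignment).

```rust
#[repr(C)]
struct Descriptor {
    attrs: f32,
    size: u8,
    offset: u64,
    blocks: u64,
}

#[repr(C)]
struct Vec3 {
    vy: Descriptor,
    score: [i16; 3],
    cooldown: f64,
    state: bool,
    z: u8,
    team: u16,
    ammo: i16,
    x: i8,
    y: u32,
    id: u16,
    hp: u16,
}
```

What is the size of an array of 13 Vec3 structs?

728

Descriptor: @0: attrs [4B, align 4] → 4; @4: size [1B, align 1] → 5; +3 pad (align 8); @8: offset [8B, align 8] → 16; @16: blocks [8B, align 8] → 24; size 24, align 8
@0: vy [24B, align 8] → 24
@24: score [6B, align 2] → 30
+2 pad (align 8)
@32: cooldown [8B, align 8] → 40
@40: state [1B, align 1] → 41
@41: z [1B, align 1] → 42
@42: team [2B, align 2] → 44
@44: ammo [2B, align 2] → 46
@46: x [1B, align 1] → 47
+1 pad (align 4)
@48: y [4B, align 4] → 52
@52: id [2B, align 2] → 54
@54: hp [2B, align 2] → 56
size 56, align 8
array of 13: 13 × 56 = 728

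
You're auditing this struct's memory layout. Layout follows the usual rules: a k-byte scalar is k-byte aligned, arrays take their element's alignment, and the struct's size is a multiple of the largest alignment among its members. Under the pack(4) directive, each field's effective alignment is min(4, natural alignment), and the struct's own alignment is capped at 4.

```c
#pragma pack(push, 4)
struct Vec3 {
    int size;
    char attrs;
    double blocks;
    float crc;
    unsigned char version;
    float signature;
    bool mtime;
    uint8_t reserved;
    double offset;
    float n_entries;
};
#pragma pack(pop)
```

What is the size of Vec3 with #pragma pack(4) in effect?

44

0..4  size  (4B, 4-aligned)
4..5  attrs  (1B, 1-aligned)
5..8  -- padding (3B)
8..16  blocks  (8B, 4-aligned)
16..20  crc  (4B, 4-aligned)
20..21  version  (1B, 1-aligned)
21..24  -- padding (3B)
24..28  signature  (4B, 4-aligned)
28..29  mtime  (1B, 1-aligned)
29..30  reserved  (1B, 1-aligned)
30..32  -- padding (2B)
32..40  offset  (8B, 4-aligned)
40..44  n_entries  (4B, 4-aligned)
sizeof = 44, alignof = 4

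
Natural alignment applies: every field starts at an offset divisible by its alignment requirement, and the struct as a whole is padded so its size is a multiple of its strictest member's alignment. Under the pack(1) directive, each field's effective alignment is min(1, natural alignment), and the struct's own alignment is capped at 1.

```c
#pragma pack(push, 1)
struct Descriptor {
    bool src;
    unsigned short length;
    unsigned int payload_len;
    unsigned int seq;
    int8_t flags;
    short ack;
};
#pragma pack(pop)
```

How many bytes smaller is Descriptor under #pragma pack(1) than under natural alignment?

natural layout:
  0..1  src  (1B, 1-aligned)
  1..2  -- padding (1B)
  2..4  length  (2B, 2-aligned)
  4..8  payload_len  (4B, 4-aligned)
  8..12  seq  (4B, 4-aligned)
  12..13  flags  (1B, 1-aligned)
  13..14  -- padding (1B)
  14..16  ack  (2B, 2-aligned)
  sizeof = 16, alignof = 4
packed(1) layout:
  0..1  src  (1B, 1-aligned)
  1..3  length  (2B, 1-aligned)
  3..7  payload_len  (4B, 1-aligned)
  7..11  seq  (4B, 1-aligned)
  11..12  flags  (1B, 1-aligned)
  12..14  ack  (2B, 1-aligned)
  sizeof = 14, alignof = 1
16 − 14 = 2

2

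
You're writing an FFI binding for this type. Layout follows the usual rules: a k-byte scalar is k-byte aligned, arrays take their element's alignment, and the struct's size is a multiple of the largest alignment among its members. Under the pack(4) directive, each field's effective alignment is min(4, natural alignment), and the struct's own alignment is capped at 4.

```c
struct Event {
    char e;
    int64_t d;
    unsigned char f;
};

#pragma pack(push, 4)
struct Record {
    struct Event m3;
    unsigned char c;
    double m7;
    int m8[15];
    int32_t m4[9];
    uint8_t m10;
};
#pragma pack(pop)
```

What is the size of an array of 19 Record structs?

Event: 0..1  e  (1B, 1-aligned); 1..8  -- padding (7B); 8..16  d  (8B, 8-aligned); 16..17  f  (1B, 1-aligned); 17..24  -- tail padding (7B); sizeof = 24, alignof = 8
0..24  m3  (24B, 4-aligned)
24..25  c  (1B, 1-aligned)
25..28  -- padding (3B)
28..36  m7  (8B, 4-aligned)
36..96  m8  (60B, 4-aligned)
96..132  m4  (36B, 4-aligned)
132..133  m10  (1B, 1-aligned)
133..136  -- tail padding (3B)
sizeof = 136, alignof = 4
array of 19: 19 × 136 = 2584

2584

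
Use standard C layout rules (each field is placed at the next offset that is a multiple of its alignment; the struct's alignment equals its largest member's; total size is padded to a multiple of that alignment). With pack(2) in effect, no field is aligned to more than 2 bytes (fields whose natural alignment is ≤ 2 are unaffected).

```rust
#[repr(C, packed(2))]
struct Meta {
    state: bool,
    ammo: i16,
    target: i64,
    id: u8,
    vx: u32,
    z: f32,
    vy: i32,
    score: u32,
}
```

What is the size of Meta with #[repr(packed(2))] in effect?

30

@0: state [1B, align 1] → 1
+1 pad (align 2)
@2: ammo [2B, align 2] → 4
@4: target [8B, align 2] → 12
@12: id [1B, align 1] → 13
+1 pad (align 2)
@14: vx [4B, align 2] → 18
@18: z [4B, align 2] → 22
@22: vy [4B, align 2] → 26
@26: score [4B, align 2] → 30
size 30, align 2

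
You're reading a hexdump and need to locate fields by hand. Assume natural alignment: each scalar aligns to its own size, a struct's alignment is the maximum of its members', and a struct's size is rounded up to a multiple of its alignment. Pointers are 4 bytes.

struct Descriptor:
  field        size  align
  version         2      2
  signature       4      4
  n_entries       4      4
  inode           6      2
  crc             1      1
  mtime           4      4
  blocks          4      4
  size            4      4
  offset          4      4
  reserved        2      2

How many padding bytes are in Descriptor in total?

version at 0 (size 2, align 2) → ends 2
pad 2 to align 4 for signature
signature at 4 (size 4, align 4) → ends 8
n_entries at 8 (size 4, align 4) → ends 12
inode at 12 (size 6, align 2) → ends 18
crc at 18 (size 1, align 1) → ends 19
pad 1 to align 4 for mtime
mtime at 20 (size 4, align 4) → ends 24
blocks at 24 (size 4, align 4) → ends 28
size at 28 (size 4, align 4) → ends 32
offset at 32 (size 4, align 4) → ends 36
reserved at 36 (size 2, align 2) → ends 38
tail pad 2 to reach multiple of 4
total 40 bytes, alignment 4
data bytes 35, size 40 → padding 5

5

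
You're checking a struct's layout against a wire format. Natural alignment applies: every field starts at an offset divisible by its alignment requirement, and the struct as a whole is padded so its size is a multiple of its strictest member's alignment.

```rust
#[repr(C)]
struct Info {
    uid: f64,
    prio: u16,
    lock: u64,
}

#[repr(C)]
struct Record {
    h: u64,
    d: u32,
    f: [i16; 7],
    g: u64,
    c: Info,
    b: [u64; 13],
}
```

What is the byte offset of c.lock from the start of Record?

Info: 0..8  uid  (8B, 8-aligned); 8..10  prio  (2B, 2-aligned); 10..16  -- padding (6B); 16..24  lock  (8B, 8-aligned); sizeof = 24, alignof = 8
0..8  h  (8B, 8-aligned)
8..12  d  (4B, 4-aligned)
12..26  f  (14B, 2-aligned)
26..32  -- padding (6B)
32..40  g  (8B, 8-aligned)
40..64  c  (24B, 8-aligned)
within Info: lock at 16
40 + 16 = 56

56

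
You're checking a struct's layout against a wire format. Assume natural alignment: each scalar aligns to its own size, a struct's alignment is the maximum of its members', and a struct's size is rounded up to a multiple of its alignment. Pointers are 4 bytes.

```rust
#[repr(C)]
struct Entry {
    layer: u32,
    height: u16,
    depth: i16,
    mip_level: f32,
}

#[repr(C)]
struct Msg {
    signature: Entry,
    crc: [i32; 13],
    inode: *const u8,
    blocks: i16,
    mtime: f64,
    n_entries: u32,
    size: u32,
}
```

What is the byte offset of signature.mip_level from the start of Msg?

8

Entry: layer at 0 (size 4, align 4) → ends 4; height at 4 (size 2, align 2) → ends 6; depth at 6 (size 2, align 2) → ends 8; mip_level at 8 (size 4, align 4) → ends 12; total 12 bytes, alignment 4
signature at 0 (size 12, align 4) → ends 12
within Entry: mip_level at 8
0 + 8 = 8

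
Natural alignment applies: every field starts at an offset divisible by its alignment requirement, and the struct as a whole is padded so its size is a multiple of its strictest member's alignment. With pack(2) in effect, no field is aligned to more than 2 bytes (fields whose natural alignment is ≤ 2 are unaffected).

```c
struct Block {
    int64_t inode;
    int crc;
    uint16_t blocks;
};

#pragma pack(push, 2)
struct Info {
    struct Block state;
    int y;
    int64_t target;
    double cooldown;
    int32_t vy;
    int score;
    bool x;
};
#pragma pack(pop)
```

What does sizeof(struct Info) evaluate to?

Block: @0: inode [8B, align 8] → 8; @8: crc [4B, align 4] → 12; @12: blocks [2B, align 2] → 14; +2 tail pad (align 8); size 16, align 8
@0: state [16B, align 2] → 16
@16: y [4B, align 2] → 20
@20: target [8B, align 2] → 28
@28: cooldown [8B, align 2] → 36
@36: vy [4B, align 2] → 40
@40: score [4B, align 2] → 44
@44: x [1B, align 1] → 45
+1 tail pad (align 2)
size 46, align 2

46 bytes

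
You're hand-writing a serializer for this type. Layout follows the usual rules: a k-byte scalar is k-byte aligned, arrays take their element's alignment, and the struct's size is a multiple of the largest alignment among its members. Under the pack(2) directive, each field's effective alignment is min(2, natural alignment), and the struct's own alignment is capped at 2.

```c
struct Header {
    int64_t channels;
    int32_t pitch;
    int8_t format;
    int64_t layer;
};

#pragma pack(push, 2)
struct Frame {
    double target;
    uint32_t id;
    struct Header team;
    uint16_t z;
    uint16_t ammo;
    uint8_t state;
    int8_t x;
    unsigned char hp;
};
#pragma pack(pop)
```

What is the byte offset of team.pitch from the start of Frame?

Header: 0..8  channels  (8B, 8-aligned); 8..12  pitch  (4B, 4-aligned); 12..13  format  (1B, 1-aligned); 13..16  -- padding (3B); 16..24  layer  (8B, 8-aligned); sizeof = 24, alignof = 8
0..8  target  (8B, 2-aligned)
8..12  id  (4B, 2-aligned)
12..36  team  (24B, 2-aligned)
within Header: pitch at 8
12 + 8 = 20

20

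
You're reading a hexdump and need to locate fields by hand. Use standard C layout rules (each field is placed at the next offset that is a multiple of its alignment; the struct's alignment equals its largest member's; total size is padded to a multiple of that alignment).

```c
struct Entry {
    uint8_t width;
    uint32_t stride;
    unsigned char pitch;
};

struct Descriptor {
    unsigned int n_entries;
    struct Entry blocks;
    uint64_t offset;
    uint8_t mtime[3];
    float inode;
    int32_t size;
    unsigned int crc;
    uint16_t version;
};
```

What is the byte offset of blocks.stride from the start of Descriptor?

Entry: width at 0 (size 1, align 1) → ends 1; pad 3 to align 4 for stride; stride at 4 (size 4, align 4) → ends 8; pitch at 8 (size 1, align 1) → ends 9; tail pad 3 to reach multiple of 4; total 12 bytes, alignment 4
n_entries at 0 (size 4, align 4) → ends 4
blocks at 4 (size 12, align 4) → ends 16
within Entry: stride at 4
4 + 4 = 8

8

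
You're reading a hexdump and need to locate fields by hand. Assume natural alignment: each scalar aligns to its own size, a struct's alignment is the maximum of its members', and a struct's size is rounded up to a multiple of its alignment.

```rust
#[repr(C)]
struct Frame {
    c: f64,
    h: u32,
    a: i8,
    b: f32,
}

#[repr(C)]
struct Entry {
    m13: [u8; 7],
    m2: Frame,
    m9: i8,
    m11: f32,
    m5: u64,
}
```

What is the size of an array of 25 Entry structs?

1200

Frame: @0: c [8B, align 8] → 8; @8: h [4B, align 4] → 12; @12: a [1B, align 1] → 13; +3 pad (align 4); @16: b [4B, align 4] → 20; +4 tail pad (align 8); size 24, align 8
@0: m13 [7B, align 1] → 7
+1 pad (align 8)
@8: m2 [24B, align 8] → 32
@32: m9 [1B, align 1] → 33
+3 pad (align 4)
@36: m11 [4B, align 4] → 40
@40: m5 [8B, align 8] → 48
size 48, align 8
array of 25: 25 × 48 = 1200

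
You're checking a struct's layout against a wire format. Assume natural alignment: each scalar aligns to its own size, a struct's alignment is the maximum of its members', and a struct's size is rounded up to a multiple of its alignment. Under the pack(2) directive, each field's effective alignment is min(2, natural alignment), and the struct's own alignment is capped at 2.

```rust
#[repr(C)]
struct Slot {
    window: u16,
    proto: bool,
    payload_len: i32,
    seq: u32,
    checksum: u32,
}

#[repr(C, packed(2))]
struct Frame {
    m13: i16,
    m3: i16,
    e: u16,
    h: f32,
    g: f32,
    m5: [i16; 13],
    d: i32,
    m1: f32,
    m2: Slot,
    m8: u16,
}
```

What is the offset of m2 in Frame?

Slot: @0: window [2B, align 2] → 2; @2: proto [1B, align 1] → 3; +1 pad (align 4); @4: payload_len [4B, align 4] → 8; @8: seq [4B, align 4] → 12; @12: checksum [4B, align 4] → 16; size 16, align 4
@0: m13 [2B, align 2] → 2
@2: m3 [2B, align 2] → 4
@4: e [2B, align 2] → 6
@6: h [4B, align 2] → 10
@10: g [4B, align 2] → 14
@14: m5 [26B, align 2] → 40
@40: d [4B, align 2] → 44
@44: m1 [4B, align 2] → 48
@48: m2 [16B, align 2] → 64

48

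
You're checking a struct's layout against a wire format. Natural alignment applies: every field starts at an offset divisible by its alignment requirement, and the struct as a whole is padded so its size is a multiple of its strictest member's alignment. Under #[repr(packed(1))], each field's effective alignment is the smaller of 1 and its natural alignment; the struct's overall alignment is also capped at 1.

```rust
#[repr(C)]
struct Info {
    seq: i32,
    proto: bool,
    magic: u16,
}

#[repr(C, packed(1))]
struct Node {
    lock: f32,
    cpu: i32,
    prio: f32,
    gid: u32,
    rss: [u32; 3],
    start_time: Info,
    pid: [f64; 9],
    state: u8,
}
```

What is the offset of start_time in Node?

28

Info: 0..4  seq  (4B, 4-aligned); 4..5  proto  (1B, 1-aligned); 5..6  -- padding (1B); 6..8  magic  (2B, 2-aligned); sizeof = 8, alignof = 4
0..4  lock  (4B, 1-aligned)
4..8  cpu  (4B, 1-aligned)
8..12  prio  (4B, 1-aligned)
12..16  gid  (4B, 1-aligned)
16..28  rss  (12B, 1-aligned)
28..36  start_time  (8B, 1-aligned)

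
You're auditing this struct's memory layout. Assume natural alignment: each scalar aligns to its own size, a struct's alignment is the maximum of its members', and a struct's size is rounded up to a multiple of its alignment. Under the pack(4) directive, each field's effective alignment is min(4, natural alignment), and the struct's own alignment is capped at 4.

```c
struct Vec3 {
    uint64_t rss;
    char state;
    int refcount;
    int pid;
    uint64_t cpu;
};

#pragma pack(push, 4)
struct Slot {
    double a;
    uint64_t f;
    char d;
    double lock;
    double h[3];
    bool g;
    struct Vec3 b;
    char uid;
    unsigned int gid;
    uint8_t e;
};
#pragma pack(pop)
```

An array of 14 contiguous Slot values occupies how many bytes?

Vec3: @0: rss [8B, align 8] → 8; @8: state [1B, align 1] → 9; +3 pad (align 4); @12: refcount [4B, align 4] → 16; @16: pid [4B, align 4] → 20; +4 pad (align 8); @24: cpu [8B, align 8] → 32; size 32, align 8
@0: a [8B, align 4] → 8
@8: f [8B, align 4] → 16
@16: d [1B, align 1] → 17
+3 pad (align 4)
@20: lock [8B, align 4] → 28
@28: h [24B, align 4] → 52
@52: g [1B, align 1] → 53
+3 pad (align 4)
@56: b [32B, align 4] → 88
@88: uid [1B, align 1] → 89
+3 pad (align 4)
@92: gid [4B, align 4] → 96
@96: e [1B, align 1] → 97
+3 tail pad (align 4)
size 100, align 4
array of 14: 14 × 100 = 1400

1400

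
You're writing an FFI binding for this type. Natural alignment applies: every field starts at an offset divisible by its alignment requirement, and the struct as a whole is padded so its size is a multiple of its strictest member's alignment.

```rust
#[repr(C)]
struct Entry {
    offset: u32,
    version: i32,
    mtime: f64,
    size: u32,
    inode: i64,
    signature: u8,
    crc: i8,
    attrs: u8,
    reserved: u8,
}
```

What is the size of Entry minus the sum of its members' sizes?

8

@0: offset [4B, align 4] → 4
@4: version [4B, align 4] → 8
@8: mtime [8B, align 8] → 16
@16: size [4B, align 4] → 20
+4 pad (align 8)
@24: inode [8B, align 8] → 32
@32: signature [1B, align 1] → 33
@33: crc [1B, align 1] → 34
@34: attrs [1B, align 1] → 35
@35: reserved [1B, align 1] → 36
+4 tail pad (align 8)
size 40, align 8
data bytes 32, size 40 → padding 8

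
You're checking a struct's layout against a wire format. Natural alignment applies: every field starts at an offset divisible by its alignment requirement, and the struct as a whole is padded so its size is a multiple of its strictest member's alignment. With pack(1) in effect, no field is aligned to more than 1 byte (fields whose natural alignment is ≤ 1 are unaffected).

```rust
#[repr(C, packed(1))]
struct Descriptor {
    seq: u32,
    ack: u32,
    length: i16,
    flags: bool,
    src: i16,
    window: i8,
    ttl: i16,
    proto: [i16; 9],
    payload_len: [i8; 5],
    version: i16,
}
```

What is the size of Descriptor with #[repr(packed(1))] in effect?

seq at 0 (size 4, align 1) → ends 4
ack at 4 (size 4, align 1) → ends 8
length at 8 (size 2, align 1) → ends 10
flags at 10 (size 1, align 1) → ends 11
src at 11 (size 2, align 1) → ends 13
window at 13 (size 1, align 1) → ends 14
ttl at 14 (size 2, align 1) → ends 16
proto at 16 (size 18, align 1) → ends 34
payload_len at 34 (size 5, align 1) → ends 39
version at 39 (size 2, align 1) → ends 41
total 41 bytes, alignment 1

41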